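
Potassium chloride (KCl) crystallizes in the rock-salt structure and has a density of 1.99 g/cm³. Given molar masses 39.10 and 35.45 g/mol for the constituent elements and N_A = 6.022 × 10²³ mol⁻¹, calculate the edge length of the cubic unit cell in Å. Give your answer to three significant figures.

6.29 Å

M(KCl) = 74.55 g/mol; Z = 4 formula units per cell.
a³ = Z·M/(N_A·ρ) = 4 × 74.55 / (6.022 × 10²³ × 1.99) = 2.488 × 10^-22 cm³, so a = 6.290 × 10^-8 cm = 6.29 Å.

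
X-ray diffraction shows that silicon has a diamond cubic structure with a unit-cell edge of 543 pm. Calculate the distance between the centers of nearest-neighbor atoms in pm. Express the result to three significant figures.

In a diamond cubic structure, nearest neighbors lie along the body diagonal with √3·a = 8r; the nearest-neighbor distance equals 2r = 0.4330·a.
d = 0.4330 × 543 = 235 pm.

235 pm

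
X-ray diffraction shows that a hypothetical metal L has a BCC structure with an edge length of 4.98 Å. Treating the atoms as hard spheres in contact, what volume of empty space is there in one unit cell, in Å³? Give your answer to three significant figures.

39.5 Å³

In a BCC lattice atoms touch along the body diagonal, so √3·a = 4r, so r = 0.4330a = 2.156 Å.
V_cell = a³ = 123.5 Å³; V_atoms = 2 × (4/3)πr³ = 84.01 Å³.
Empty space = 123.5 − 84.01 = 39.5 Å³.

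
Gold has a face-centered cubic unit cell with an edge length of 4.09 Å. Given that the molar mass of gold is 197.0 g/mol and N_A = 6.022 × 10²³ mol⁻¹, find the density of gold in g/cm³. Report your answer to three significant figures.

An FCC unit cell contains Z = 4 atoms.
Cell volume: a³ = (4.09 Å)³ = (4.090 × 10^-8 cm)³ = 6.842 × 10^-23 cm³.
ρ = Z·M/(N_A·a³) = 4 × 197.0 / (6.022 × 10²³ × 6.842 × 10^-23) = 19.13 g/cm³.

19.1 g/cm³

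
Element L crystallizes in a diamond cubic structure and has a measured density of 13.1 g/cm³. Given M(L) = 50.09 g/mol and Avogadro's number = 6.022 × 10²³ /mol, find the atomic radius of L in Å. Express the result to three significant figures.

0.802 Å

For a diamond cubic cell (Z = 8), a³ = Z·M/(N_A·ρ) = 8 × 50.09 / (6.022 × 10²³ × 13.10) = 5.080 × 10^-23 cm³, so a = 3.703 × 10^-8 cm = 3.703 Å.
Nearest neighbors lie along the body diagonal with √3·a = 8r, so r = 0.2165 × a = 0.802 Å.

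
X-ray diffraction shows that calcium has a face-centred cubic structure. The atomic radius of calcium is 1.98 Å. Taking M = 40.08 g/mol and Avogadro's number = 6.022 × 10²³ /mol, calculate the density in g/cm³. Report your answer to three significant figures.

1.52 g/cm³

In an FCC lattice, atoms touch along the face diagonal, so √2·a = 4r, giving a = 5.600 Å = 5.600 × 10^-8 cm.
With Z = 4, ρ = Z·M/(N_A·a³) = 4 × 40.08 / (6.022 × 10²³ × 1.756 × 10^-22) = 1.516 g/cm³.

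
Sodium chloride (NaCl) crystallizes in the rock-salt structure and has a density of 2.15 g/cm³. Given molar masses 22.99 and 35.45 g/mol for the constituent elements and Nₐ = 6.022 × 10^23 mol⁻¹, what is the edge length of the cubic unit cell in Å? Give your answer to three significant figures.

M(NaCl) = 58.44 g/mol; Z = 4 formula units per cell.
a³ = Z·M/(N_A·ρ) = 4 × 58.44 / (6.022 × 10²³ × 2.15) = 1.805 × 10^-22 cm³, so a = 5.652 × 10^-8 cm = 5.65 Å.

5.65 Å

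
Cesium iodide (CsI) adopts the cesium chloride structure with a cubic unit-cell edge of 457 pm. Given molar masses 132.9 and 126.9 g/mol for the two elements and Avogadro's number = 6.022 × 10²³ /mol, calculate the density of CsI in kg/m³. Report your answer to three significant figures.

4520 kg/m³

The cesium chloride structure contains Z = 1 formula unit per cell; M(CsI) = 132.9 + 126.9 = 259.8 g/mol.
a³ = (4.570 × 10^-8 cm)³ = 9.544 × 10^-23 cm³.
ρ = 1 × 259.8 / (6.022 × 10²³ × 9.544 × 10^-23) = 4.520 g/cm³ = 4520 kg/m³.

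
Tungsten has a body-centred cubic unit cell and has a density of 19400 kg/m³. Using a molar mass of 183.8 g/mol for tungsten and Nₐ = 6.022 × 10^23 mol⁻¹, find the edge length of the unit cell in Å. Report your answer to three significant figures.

With Z = 2 atoms per BCC cell, a³ = Z·M/(N_A·ρ) = 2 × 183.8 / (6.022 × 10²³ × 19.40 g/cm³) = 3.147 × 10^-23 cm³.
a = (3.147 × 10^-23)^(1/3) = 3.157 × 10^-8 cm = 3.16 Å.

3.16 Å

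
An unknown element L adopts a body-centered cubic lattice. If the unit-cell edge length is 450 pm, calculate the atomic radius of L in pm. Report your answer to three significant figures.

In a BCC lattice, atoms touch along the body diagonal, so √3·a = 4r.
r = √3·a/4 = 1.7321 × 450 / 4 = 195 pm.

195 pm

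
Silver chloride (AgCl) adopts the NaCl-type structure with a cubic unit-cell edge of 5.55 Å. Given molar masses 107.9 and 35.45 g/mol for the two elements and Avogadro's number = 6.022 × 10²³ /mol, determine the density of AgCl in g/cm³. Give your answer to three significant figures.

5.57 g/cm³

The NaCl-type structure contains Z = 4 formula units per cell; M(AgCl) = 107.9 + 35.45 = 143.35 g/mol.
a³ = (5.550 × 10^-8 cm)³ = 1.710 × 10^-22 cm³.
ρ = 4 × 143.35 / (6.022 × 10²³ × 1.710 × 10^-22) = 5.570 g/cm³.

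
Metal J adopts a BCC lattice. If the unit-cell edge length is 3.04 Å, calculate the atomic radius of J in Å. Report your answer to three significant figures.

1.32 Å

In a BCC lattice, atoms touch along the body diagonal, so √3·a = 4r.
r = √3·a/4 = 1.7321 × 3.04 / 4 = 1.32 Å.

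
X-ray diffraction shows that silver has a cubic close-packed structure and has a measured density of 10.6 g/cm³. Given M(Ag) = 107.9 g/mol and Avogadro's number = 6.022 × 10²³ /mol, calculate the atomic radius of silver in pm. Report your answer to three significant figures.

144 pm

For an FCC cell (Z = 4), a³ = Z·M/(N_A·ρ) = 4 × 107.9 / (6.022 × 10²³ × 10.60) = 6.761 × 10^-23 cm³, so a = 4.074 × 10^-8 cm = 407.4 pm.
Atoms touch along the face diagonal, so √2·a = 4r, so r = 0.3536 × a = 144 pm.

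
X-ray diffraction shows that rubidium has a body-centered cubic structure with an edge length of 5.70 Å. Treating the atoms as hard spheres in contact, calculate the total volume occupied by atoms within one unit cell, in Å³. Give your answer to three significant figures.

126 Å³

In a BCC lattice atoms touch along the body diagonal, so √3·a = 4r, so r = 0.4330a = 2.468 Å.
V_atoms = Z × (4/3)πr³ = 2 × (4/3)π × (2.468)³ = 126 Å³.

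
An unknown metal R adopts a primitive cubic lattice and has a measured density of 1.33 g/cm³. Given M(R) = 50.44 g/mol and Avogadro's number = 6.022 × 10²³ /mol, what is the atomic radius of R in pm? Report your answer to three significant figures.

199 pm

For a simple cubic cell (Z = 1), a³ = Z·M/(N_A·ρ) = 1 × 50.44 / (6.022 × 10²³ × 1.330) = 6.298 × 10^-23 cm³, so a = 3.979 × 10^-8 cm = 397.9 pm.
Atoms touch along the cell edge, so a = 2r, so r = 0.5000 × a = 199 pm.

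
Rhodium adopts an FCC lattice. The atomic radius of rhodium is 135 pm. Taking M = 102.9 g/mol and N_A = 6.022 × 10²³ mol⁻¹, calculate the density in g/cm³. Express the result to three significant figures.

In an FCC lattice, atoms touch along the face diagonal, so √2·a = 4r, giving a = 381.8 pm = 3.818 × 10^-8 cm.
With Z = 4, ρ = Z·M/(N_A·a³) = 4 × 102.9 / (6.022 × 10²³ × 5.567 × 10^-23) = 12.28 g/cm³.

12.3 g/cm³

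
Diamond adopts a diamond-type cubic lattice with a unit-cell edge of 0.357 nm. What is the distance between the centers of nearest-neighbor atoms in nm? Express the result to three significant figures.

In a diamond cubic structure, nearest neighbors lie along the body diagonal with √3·a = 8r; the nearest-neighbor distance equals 2r = 0.4330·a.
d = 0.4330 × 0.357 = 0.155 nm.

0.155 nm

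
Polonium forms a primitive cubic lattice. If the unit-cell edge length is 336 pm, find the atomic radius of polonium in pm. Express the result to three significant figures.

168 pm

In a simple cubic lattice, atoms touch along the cell edge, so a = 2r.
r = a/2 = 336/2 = 168 pm.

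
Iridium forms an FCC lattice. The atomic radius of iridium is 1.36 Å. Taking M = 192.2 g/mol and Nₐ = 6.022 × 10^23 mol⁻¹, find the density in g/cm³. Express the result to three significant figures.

22.4 g/cm³

In an FCC lattice, atoms touch along the face diagonal, so √2·a = 4r, giving a = 3.847 Å = 3.847 × 10^-8 cm.
With Z = 4, ρ = Z·M/(N_A·a³) = 4 × 192.2 / (6.022 × 10²³ × 5.692 × 10^-23) = 22.43 g/cm³.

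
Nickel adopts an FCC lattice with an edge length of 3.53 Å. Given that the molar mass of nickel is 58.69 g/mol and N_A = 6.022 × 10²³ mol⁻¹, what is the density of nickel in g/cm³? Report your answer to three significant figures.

8.86 g/cm³

An FCC unit cell contains Z = 4 atoms.
Cell volume: a³ = (3.53 Å)³ = (3.530 × 10^-8 cm)³ = 4.399 × 10^-23 cm³.
ρ = Z·M/(N_A·a³) = 4 × 58.69 / (6.022 × 10²³ × 4.399 × 10^-23) = 8.863 g/cm³.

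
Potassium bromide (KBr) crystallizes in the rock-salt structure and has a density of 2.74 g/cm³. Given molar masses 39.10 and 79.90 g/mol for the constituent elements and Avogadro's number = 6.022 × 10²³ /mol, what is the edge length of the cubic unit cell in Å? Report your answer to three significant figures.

M(KBr) = 119.0 g/mol; Z = 4 formula units per cell.
a³ = Z·M/(N_A·ρ) = 4 × 119.0 / (6.022 × 10²³ × 2.74) = 2.885 × 10^-22 cm³, so a = 6.608 × 10^-8 cm = 6.61 Å.

6.61 Å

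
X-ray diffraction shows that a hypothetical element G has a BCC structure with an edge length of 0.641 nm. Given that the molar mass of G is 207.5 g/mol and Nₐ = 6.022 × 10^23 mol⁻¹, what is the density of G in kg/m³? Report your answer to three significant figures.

A BCC unit cell contains Z = 2 atoms.
Cell volume: a³ = (0.641 nm)³ = (6.410 × 10^-8 cm)³ = 2.634 × 10^-22 cm³.
ρ = Z·M/(N_A·a³) = 2 × 207.5 / (6.022 × 10²³ × 2.634 × 10^-22) = 2.617 g/cm³ = 2620 kg/m³.

2620 kg/m³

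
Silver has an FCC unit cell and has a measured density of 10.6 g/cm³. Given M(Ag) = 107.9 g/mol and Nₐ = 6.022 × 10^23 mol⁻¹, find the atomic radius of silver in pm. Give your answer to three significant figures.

144 pm

For an FCC cell (Z = 4), a³ = Z·M/(N_A·ρ) = 4 × 107.9 / (6.022 × 10²³ × 10.60) = 6.761 × 10^-23 cm³, so a = 4.074 × 10^-8 cm = 407.4 pm.
Atoms touch along the face diagonal, so √2·a = 4r, so r = 0.3536 × a = 144 pm.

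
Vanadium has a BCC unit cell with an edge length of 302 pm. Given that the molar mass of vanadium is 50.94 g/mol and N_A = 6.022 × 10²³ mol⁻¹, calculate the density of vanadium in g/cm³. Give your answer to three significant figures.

A BCC unit cell contains Z = 2 atoms.
Cell volume: a³ = (302 pm)³ = (3.020 × 10^-8 cm)³ = 2.754 × 10^-23 cm³.
ρ = Z·M/(N_A·a³) = 2 × 50.94 / (6.022 × 10²³ × 2.754 × 10^-23) = 6.142 g/cm³.

6.14 g/cm³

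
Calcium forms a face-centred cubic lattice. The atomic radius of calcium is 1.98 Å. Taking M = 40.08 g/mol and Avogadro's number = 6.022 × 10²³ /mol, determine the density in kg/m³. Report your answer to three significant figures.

1520 kg/m³

In an FCC lattice, atoms touch along the face diagonal, so √2·a = 4r, giving a = 5.600 Å = 5.600 × 10^-8 cm.
With Z = 4, ρ = Z·M/(N_A·a³) = 4 × 40.08 / (6.022 × 10²³ × 1.756 × 10^-22) = 1.516 g/cm³ = 1520 kg/m³.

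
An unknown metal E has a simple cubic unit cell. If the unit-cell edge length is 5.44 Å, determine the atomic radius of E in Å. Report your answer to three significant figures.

2.72 Å

In a simple cubic lattice, atoms touch along the cell edge, so a = 2r.
r = a/2 = 5.44/2 = 2.72 Å.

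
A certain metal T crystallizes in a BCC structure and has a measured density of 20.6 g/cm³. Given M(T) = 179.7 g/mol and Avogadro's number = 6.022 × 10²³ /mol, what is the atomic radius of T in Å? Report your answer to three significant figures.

1.33 Å

For a BCC cell (Z = 2), a³ = Z·M/(N_A·ρ) = 2 × 179.7 / (6.022 × 10²³ × 20.60) = 2.897 × 10^-23 cm³, so a = 3.071 × 10^-8 cm = 3.071 Å.
Atoms touch along the body diagonal, so √3·a = 4r, so r = 0.4330 × a = 1.33 Å.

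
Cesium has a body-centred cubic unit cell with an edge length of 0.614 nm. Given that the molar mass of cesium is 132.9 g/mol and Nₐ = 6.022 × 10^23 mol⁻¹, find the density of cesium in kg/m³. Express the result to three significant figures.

A BCC unit cell contains Z = 2 atoms.
Cell volume: a³ = (0.614 nm)³ = (6.140 × 10^-8 cm)³ = 2.315 × 10^-22 cm³.
ρ = Z·M/(N_A·a³) = 2 × 132.9 / (6.022 × 10²³ × 2.315 × 10^-22) = 1.907 g/cm³ = 1910 kg/m³.

1910 kg/m³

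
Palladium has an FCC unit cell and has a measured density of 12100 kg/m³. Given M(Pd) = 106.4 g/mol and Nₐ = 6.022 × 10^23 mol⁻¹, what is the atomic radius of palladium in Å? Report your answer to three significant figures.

1.37 Å

For an FCC cell (Z = 4), a³ = Z·M/(N_A·ρ) = 4 × 106.4 / (6.022 × 10²³ × 12.10) = 5.841 × 10^-23 cm³, so a = 3.880 × 10^-8 cm = 3.880 Å.
Atoms touch along the face diagonal, so √2·a = 4r, so r = 0.3536 × a = 1.37 Å.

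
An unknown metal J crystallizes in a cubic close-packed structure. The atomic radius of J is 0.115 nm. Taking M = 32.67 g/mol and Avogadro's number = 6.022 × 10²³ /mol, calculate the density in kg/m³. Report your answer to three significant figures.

In an FCC lattice, atoms touch along the face diagonal, so √2·a = 4r, giving a = 0.3253 nm = 3.253 × 10^-8 cm.
With Z = 4, ρ = Z·M/(N_A·a³) = 4 × 32.67 / (6.022 × 10²³ × 3.441 × 10^-23) = 6.306 g/cm³ = 6310 kg/m³.

6310 kg/m³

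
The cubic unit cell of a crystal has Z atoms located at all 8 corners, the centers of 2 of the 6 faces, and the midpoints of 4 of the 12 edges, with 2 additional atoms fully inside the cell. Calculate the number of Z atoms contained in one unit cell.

Corner atoms are shared by 8 cells (1/8 each), face atoms by 2 (1/2 each), edge atoms by 4 (1/4 each), interior atoms are unshared.
Net atoms = 8 × 1/8 + 2 × 1/2 + 4 × 1/4 + 2 = 1 + 1 + 1 + 2 = 5.

5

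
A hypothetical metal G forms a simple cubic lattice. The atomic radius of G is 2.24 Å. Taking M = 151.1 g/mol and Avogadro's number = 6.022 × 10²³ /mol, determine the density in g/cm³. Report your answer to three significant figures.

In a simple cubic lattice, atoms touch along the cell edge, so a = 2r, giving a = 4.480 Å = 4.480 × 10^-8 cm.
With Z = 1, ρ = Z·M/(N_A·a³) = 1 × 151.1 / (6.022 × 10²³ × 8.992 × 10^-23) = 2.791 g/cm³.

2.79 g/cm³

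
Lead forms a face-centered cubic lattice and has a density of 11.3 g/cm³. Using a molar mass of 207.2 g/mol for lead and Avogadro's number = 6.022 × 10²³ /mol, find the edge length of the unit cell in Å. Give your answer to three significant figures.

With Z = 4 atoms per FCC cell, a³ = Z·M/(N_A·ρ) = 4 × 207.2 / (6.022 × 10²³ × 11.30 g/cm³) = 1.218 × 10^-22 cm³.
a = (1.218 × 10^-22)^(1/3) = 4.957 × 10^-8 cm = 4.96 Å.

4.96 Å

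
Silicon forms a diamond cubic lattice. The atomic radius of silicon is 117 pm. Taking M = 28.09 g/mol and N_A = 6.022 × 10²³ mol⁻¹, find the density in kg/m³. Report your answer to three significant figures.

2360 kg/m³

In a diamond cubic lattice, nearest neighbors lie along the body diagonal with √3·a = 8r, giving a = 540.4 pm = 5.404 × 10^-8 cm.
With Z = 8, ρ = Z·M/(N_A·a³) = 8 × 28.09 / (6.022 × 10²³ × 1.578 × 10^-22) = 2.365 g/cm³ = 2360 kg/m³.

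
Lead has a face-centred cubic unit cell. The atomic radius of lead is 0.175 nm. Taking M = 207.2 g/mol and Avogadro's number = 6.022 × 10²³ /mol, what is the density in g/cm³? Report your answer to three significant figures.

11.3 g/cm³

In an FCC lattice, atoms touch along the face diagonal, so √2·a = 4r, giving a = 0.4950 nm = 4.950 × 10^-8 cm.
With Z = 4, ρ = Z·M/(N_A·a³) = 4 × 207.2 / (6.022 × 10²³ × 1.213 × 10^-22) = 11.35 g/cm³.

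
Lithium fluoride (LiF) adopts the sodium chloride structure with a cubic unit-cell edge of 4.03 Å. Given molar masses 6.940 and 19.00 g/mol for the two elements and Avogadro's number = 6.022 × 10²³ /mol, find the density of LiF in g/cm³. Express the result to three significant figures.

The sodium chloride structure contains Z = 4 formula units per cell; M(LiF) = 6.940 + 19.00 = 25.94 g/mol.
a³ = (4.030 × 10^-8 cm)³ = 6.545 × 10^-23 cm³.
ρ = 4 × 25.94 / (6.022 × 10²³ × 6.545 × 10^-23) = 2.633 g/cm³.

2.63 g/cm³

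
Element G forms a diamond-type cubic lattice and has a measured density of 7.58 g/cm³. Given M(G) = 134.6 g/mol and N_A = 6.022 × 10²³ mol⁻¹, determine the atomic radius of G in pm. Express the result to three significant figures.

134 pm

For a diamond cubic cell (Z = 8), a³ = Z·M/(N_A·ρ) = 8 × 134.6 / (6.022 × 10²³ × 7.580) = 2.359 × 10^-22 cm³, so a = 6.179 × 10^-8 cm = 617.9 pm.
Nearest neighbors lie along the body diagonal with √3·a = 8r, so r = 0.2165 × a = 134 pm.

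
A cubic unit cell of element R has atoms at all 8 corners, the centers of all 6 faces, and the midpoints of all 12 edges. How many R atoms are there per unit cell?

Corner atoms are shared by 8 cells (1/8 each), face atoms by 2 (1/2 each), edge atoms by 4 (1/4 each).
Net atoms = 8 × 1/8 + 6 × 1/2 + 12 × 1/4 = 1 + 3 + 3 = 7.

7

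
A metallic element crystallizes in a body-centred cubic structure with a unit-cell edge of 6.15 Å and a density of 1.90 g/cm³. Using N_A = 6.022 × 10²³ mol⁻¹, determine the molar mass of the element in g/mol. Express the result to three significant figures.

133 g/mol

A BCC cell has Z = 2 atoms; a = 6.150 × 10^-8 cm.
M = ρ·N_A·a³/Z = 1.90 × 6.022 × 10²³ × 2.326 × 10^-22 / 2 = 133 g/mol.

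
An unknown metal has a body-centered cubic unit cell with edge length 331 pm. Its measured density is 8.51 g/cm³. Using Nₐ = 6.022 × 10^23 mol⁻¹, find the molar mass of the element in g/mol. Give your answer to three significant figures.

92.9 g/mol

A BCC cell has Z = 2 atoms; a = 3.310 × 10^-8 cm.
M = ρ·N_A·a³/Z = 8.51 × 6.022 × 10²³ × 3.626 × 10^-23 / 2 = 92.9 g/mol.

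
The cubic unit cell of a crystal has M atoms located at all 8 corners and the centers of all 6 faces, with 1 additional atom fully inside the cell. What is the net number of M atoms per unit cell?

Corner atoms are shared by 8 cells (1/8 each), face atoms by 2 (1/2 each), interior atoms are unshared.
Net atoms = 8 × 1/8 + 6 × 1/2 + 1 = 1 + 3 + 1 = 5.

5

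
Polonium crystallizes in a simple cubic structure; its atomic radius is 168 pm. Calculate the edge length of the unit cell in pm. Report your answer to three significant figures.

In a simple cubic lattice, atoms touch along the cell edge, so a = 2r.
a = 2r = 2 × 168 = 336 pm.

336 pm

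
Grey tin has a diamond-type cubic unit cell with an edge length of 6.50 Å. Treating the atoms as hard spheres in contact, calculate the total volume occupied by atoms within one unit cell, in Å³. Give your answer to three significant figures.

93.4 Å³

In a diamond cubic lattice nearest neighbors lie along the body diagonal with √3·a = 8r, so r = 0.2165a = 1.407 Å.
V_atoms = Z × (4/3)πr³ = 8 × (4/3)π × (1.407)³ = 93.4 Å³.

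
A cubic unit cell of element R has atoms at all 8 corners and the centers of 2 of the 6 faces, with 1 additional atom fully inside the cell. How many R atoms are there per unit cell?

Corner atoms are shared by 8 cells (1/8 each), face atoms by 2 (1/2 each), interior atoms are unshared.
Net atoms = 8 × 1/8 + 2 × 1/2 + 1 = 1 + 1 + 1 = 3.

3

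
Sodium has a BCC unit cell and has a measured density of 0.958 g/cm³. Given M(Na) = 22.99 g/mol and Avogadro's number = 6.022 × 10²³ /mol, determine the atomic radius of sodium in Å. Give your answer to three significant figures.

For a BCC cell (Z = 2), a³ = Z·M/(N_A·ρ) = 2 × 22.99 / (6.022 × 10²³ × 0.9580) = 7.970 × 10^-23 cm³, so a = 4.303 × 10^-8 cm = 4.303 Å.
Atoms touch along the body diagonal, so √3·a = 4r, so r = 0.4330 × a = 1.86 Å.

1.86 Å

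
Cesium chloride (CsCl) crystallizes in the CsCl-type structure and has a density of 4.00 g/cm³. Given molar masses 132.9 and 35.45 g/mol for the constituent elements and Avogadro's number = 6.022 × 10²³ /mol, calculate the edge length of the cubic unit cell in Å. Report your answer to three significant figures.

4.12 Å

M(CsCl) = 168.35 g/mol; Z = 1 formula unit per cell.
a³ = Z·M/(N_A·ρ) = 1 × 168.35 / (6.022 × 10²³ × 4.00) = 6.989 × 10^-23 cm³, so a = 4.119 × 10^-8 cm = 4.12 Å.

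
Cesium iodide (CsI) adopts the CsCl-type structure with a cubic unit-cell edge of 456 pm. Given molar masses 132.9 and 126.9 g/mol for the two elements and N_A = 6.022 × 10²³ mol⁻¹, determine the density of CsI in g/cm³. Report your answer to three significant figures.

The CsCl-type structure contains Z = 1 formula unit per cell; M(CsI) = 132.9 + 126.9 = 259.8 g/mol.
a³ = (4.560 × 10^-8 cm)³ = 9.482 × 10^-23 cm³.
ρ = 1 × 259.8 / (6.022 × 10²³ × 9.482 × 10^-23) = 4.550 g/cm³.

4.55 g/cm³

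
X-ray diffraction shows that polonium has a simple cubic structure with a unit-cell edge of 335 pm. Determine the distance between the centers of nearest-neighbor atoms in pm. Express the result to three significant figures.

In a simple cubic structure, atoms touch along the cell edge, so a = 2r; the nearest-neighbor distance equals 2r = 1.000·a.
d = 1.000 × 335 = 335 pm.

335 pm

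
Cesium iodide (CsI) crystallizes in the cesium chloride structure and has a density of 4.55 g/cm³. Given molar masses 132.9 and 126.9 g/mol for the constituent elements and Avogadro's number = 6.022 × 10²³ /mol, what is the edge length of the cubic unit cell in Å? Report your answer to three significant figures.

M(CsI) = 259.8 g/mol; Z = 1 formula unit per cell.
a³ = Z·M/(N_A·ρ) = 1 × 259.8 / (6.022 × 10²³ × 4.55) = 9.482 × 10^-23 cm³, so a = 4.560 × 10^-8 cm = 4.56 Å.

4.56 Å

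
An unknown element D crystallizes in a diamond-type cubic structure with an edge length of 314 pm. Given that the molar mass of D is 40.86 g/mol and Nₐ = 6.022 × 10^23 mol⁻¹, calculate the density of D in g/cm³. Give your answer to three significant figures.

A diamond cubic unit cell contains Z = 8 atoms.
Cell volume: a³ = (314 pm)³ = (3.140 × 10^-8 cm)³ = 3.096 × 10^-23 cm³.
ρ = Z·M/(N_A·a³) = 8 × 40.86 / (6.022 × 10²³ × 3.096 × 10^-23) = 17.53 g/cm³.

17.5 g/cm³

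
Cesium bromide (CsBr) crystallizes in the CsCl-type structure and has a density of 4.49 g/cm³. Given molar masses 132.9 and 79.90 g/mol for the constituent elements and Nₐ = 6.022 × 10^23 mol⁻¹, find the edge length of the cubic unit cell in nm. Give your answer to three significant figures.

0.429 nm

M(CsBr) = 212.8 g/mol; Z = 1 formula unit per cell.
a³ = Z·M/(N_A·ρ) = 1 × 212.8 / (6.022 × 10²³ × 4.49) = 7.870 × 10^-23 cm³, so a = 4.285 × 10^-8 cm = 0.429 nm.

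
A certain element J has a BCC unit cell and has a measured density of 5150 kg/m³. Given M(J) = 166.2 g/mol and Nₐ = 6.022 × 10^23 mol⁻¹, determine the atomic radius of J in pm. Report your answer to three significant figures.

For a BCC cell (Z = 2), a³ = Z·M/(N_A·ρ) = 2 × 166.2 / (6.022 × 10²³ × 5.150) = 1.072 × 10^-22 cm³, so a = 4.750 × 10^-8 cm = 475.0 pm.
Atoms touch along the body diagonal, so √3·a = 4r, so r = 0.4330 × a = 206 pm.

206 pm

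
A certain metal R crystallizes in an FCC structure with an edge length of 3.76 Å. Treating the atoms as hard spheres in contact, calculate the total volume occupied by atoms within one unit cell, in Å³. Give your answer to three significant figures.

39.4 Å³

In an FCC lattice atoms touch along the face diagonal, so √2·a = 4r, so r = 0.3536a = 1.329 Å.
V_atoms = Z × (4/3)πr³ = 4 × (4/3)π × (1.329)³ = 39.4 Å³.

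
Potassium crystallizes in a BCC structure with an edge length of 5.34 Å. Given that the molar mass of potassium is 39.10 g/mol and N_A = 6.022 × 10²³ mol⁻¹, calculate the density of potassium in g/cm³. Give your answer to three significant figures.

0.853 g/cm³

A BCC unit cell contains Z = 2 atoms.
Cell volume: a³ = (5.34 Å)³ = (5.340 × 10^-8 cm)³ = 1.523 × 10^-22 cm³.
ρ = Z·M/(N_A·a³) = 2 × 39.10 / (6.022 × 10²³ × 1.523 × 10^-22) = 0.8528 g/cm³.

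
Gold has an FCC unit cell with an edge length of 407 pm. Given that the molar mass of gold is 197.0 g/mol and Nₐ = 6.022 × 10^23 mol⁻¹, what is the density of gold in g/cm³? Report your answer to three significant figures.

An FCC unit cell contains Z = 4 atoms.
Cell volume: a³ = (407 pm)³ = (4.070 × 10^-8 cm)³ = 6.742 × 10^-23 cm³.
ρ = Z·M/(N_A·a³) = 4 × 197.0 / (6.022 × 10²³ × 6.742 × 10^-23) = 19.41 g/cm³.

19.4 g/cm³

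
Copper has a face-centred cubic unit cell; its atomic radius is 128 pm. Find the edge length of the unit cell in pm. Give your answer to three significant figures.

In an FCC lattice, atoms touch along the face diagonal, so √2·a = 4r.
a = 4r/√2 = 4 × 128 / 1.4142 = 362 pm.

362 pm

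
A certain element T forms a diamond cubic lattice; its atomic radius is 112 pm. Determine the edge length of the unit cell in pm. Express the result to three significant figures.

517 pm

In a diamond cubic lattice, nearest neighbors lie along the body diagonal with √3·a = 8r.
a = 8r/√3 = 8 × 112 / 1.7321 = 517 pm.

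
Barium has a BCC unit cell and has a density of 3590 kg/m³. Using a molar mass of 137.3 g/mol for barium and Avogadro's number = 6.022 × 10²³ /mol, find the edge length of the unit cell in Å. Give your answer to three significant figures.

5.03 Å

With Z = 2 atoms per BCC cell, a³ = Z·M/(N_A·ρ) = 2 × 137.3 / (6.022 × 10²³ × 3.590 g/cm³) = 1.270 × 10^-22 cm³.
a = (1.270 × 10^-22)^(1/3) = 5.027 × 10^-8 cm = 5.03 Å.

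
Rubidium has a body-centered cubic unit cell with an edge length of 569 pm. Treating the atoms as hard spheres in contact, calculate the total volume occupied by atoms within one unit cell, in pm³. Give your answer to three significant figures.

1.25 × 10^8 pm³

In a BCC lattice atoms touch along the body diagonal, so √3·a = 4r, so r = 0.4330a = 246.4 pm.
V_atoms = Z × (4/3)πr³ = 2 × (4/3)π × (246.4)³ = 1.25 × 10^8 pm³.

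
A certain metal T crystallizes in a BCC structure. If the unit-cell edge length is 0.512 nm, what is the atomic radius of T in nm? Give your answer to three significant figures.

In a BCC lattice, atoms touch along the body diagonal, so √3·a = 4r.
r = √3·a/4 = 1.7321 × 0.512 / 4 = 0.222 nm.

0.222 nm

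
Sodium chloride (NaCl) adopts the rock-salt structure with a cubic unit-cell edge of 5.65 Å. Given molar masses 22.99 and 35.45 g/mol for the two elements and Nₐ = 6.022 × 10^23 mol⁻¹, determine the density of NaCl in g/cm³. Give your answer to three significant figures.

The rock-salt structure contains Z = 4 formula units per cell; M(NaCl) = 22.99 + 35.45 = 58.44 g/mol.
a³ = (5.650 × 10^-8 cm)³ = 1.804 × 10^-22 cm³.
ρ = 4 × 58.44 / (6.022 × 10²³ × 1.804 × 10^-22) = 2.152 g/cm³.

2.15 g/cm³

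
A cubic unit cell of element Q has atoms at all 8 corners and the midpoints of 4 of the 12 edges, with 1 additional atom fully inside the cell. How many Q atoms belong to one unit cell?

3

Corner atoms are shared by 8 cells (1/8 each), edge atoms by 4 (1/4 each), interior atoms are unshared.
Net atoms = 8 × 1/8 + 4 × 1/4 + 1 = 1 + 1 + 1 = 3.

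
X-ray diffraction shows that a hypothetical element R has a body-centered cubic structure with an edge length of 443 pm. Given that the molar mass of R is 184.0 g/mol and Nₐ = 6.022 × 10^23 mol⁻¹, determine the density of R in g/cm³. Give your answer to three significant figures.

7.03 g/cm³

A BCC unit cell contains Z = 2 atoms.
Cell volume: a³ = (443 pm)³ = (4.430 × 10^-8 cm)³ = 8.694 × 10^-23 cm³.
ρ = Z·M/(N_A·a³) = 2 × 184.0 / (6.022 × 10²³ × 8.694 × 10^-23) = 7.029 g/cm³.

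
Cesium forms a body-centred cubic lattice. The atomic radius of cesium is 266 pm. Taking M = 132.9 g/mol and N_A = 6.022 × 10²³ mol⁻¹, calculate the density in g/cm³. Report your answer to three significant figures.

In a BCC lattice, atoms touch along the body diagonal, so √3·a = 4r, giving a = 614.3 pm = 6.143 × 10^-8 cm.
With Z = 2, ρ = Z·M/(N_A·a³) = 2 × 132.9 / (6.022 × 10²³ × 2.318 × 10^-22) = 1.904 g/cm³.

1.90 g/cm³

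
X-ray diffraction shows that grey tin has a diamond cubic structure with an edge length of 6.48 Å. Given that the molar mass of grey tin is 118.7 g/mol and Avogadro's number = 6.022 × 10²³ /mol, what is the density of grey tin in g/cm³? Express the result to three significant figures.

A diamond cubic unit cell contains Z = 8 atoms.
Cell volume: a³ = (6.48 Å)³ = (6.480 × 10^-8 cm)³ = 2.721 × 10^-22 cm³.
ρ = Z·M/(N_A·a³) = 8 × 118.7 / (6.022 × 10²³ × 2.721 × 10^-22) = 5.795 g/cm³.

5.80 g/cm³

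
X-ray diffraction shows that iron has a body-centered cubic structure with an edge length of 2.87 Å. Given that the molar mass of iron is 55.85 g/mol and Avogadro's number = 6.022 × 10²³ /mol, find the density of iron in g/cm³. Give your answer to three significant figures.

A BCC unit cell contains Z = 2 atoms.
Cell volume: a³ = (2.87 Å)³ = (2.870 × 10^-8 cm)³ = 2.364 × 10^-23 cm³.
ρ = Z·M/(N_A·a³) = 2 × 55.85 / (6.022 × 10²³ × 2.364 × 10^-23) = 7.846 g/cm³.

7.85 g/cm³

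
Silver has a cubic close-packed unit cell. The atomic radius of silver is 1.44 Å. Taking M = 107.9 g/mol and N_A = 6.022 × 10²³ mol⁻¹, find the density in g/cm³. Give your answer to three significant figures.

In an FCC lattice, atoms touch along the face diagonal, so √2·a = 4r, giving a = 4.073 Å = 4.073 × 10^-8 cm.
With Z = 4, ρ = Z·M/(N_A·a³) = 4 × 107.9 / (6.022 × 10²³ × 6.757 × 10^-23) = 10.61 g/cm³.

10.6 g/cm³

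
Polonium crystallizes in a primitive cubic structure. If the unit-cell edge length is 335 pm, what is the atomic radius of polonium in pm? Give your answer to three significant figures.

168 pm

In a simple cubic lattice, atoms touch along the cell edge, so a = 2r.
r = a/2 = 335/2 = 168 pm.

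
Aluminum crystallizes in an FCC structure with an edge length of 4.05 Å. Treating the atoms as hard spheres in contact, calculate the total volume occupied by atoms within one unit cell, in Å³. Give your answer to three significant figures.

In an FCC lattice atoms touch along the face diagonal, so √2·a = 4r, so r = 0.3536a = 1.432 Å.
V_atoms = Z × (4/3)πr³ = 4 × (4/3)π × (1.432)³ = 49.2 Å³.

49.2 Å³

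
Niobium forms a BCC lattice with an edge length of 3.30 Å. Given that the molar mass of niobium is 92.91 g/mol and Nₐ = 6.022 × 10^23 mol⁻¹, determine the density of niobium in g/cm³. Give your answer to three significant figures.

8.59 g/cm³

A BCC unit cell contains Z = 2 atoms.
Cell volume: a³ = (3.30 Å)³ = (3.300 × 10^-8 cm)³ = 3.594 × 10^-23 cm³.
ρ = Z·M/(N_A·a³) = 2 × 92.91 / (6.022 × 10²³ × 3.594 × 10^-23) = 8.586 g/cm³.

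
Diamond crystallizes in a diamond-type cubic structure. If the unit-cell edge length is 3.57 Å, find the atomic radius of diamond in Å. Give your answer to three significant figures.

In a diamond cubic lattice, nearest neighbors lie along the body diagonal with √3·a = 8r.
r = √3·a/8 = 1.7321 × 3.57 / 8 = 0.773 Å.

0.773 Å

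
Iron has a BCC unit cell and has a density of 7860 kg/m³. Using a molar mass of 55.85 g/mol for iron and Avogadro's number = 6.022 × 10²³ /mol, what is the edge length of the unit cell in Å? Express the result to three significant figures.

2.87 Å

With Z = 2 atoms per BCC cell, a³ = Z·M/(N_A·ρ) = 2 × 55.85 / (6.022 × 10²³ × 7.860 g/cm³) = 2.360 × 10^-23 cm³.
a = (2.360 × 10^-23)^(1/3) = 2.868 × 10^-8 cm = 2.87 Å.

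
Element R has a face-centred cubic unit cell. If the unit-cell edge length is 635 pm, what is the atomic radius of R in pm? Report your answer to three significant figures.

225 pm

In an FCC lattice, atoms touch along the face diagonal, so √2·a = 4r.
r = √2·a/4 = 1.4142 × 635 / 4 = 225 pm.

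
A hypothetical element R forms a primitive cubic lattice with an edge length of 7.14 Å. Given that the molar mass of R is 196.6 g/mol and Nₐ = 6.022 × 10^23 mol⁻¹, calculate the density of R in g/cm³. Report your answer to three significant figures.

A simple cubic unit cell contains Z = 1 atom.
Cell volume: a³ = (7.14 Å)³ = (7.140 × 10^-8 cm)³ = 3.640 × 10^-22 cm³.
ρ = Z·M/(N_A·a³) = 1 × 196.6 / (6.022 × 10²³ × 3.640 × 10^-22) = 0.8969 g/cm³.

0.897 g/cm³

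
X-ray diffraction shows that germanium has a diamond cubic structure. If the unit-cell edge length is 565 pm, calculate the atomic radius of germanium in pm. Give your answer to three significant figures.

In a diamond cubic lattice, nearest neighbors lie along the body diagonal with √3·a = 8r.
r = √3·a/8 = 1.7321 × 565 / 8 = 122 pm.

122 pm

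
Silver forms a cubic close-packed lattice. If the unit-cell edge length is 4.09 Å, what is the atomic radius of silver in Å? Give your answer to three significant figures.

1.45 Å

In an FCC lattice, atoms touch along the face diagonal, so √2·a = 4r.
r = √2·a/4 = 1.4142 × 4.09 / 4 = 1.45 Å.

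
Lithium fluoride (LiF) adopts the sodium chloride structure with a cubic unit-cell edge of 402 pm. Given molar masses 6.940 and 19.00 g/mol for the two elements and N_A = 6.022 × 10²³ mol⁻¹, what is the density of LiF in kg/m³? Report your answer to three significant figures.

The sodium chloride structure contains Z = 4 formula units per cell; M(LiF) = 6.940 + 19.00 = 25.94 g/mol.
a³ = (4.020 × 10^-8 cm)³ = 6.496 × 10^-23 cm³.
ρ = 4 × 25.94 / (6.022 × 10²³ × 6.496 × 10^-23) = 2.652 g/cm³ = 2650 kg/m³.

2650 kg/m³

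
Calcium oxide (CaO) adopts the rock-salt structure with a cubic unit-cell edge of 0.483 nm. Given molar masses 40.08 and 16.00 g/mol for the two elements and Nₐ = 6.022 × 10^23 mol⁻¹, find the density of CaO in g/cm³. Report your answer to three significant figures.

3.31 g/cm³

The rock-salt structure contains Z = 4 formula units per cell; M(CaO) = 40.08 + 16.00 = 56.08 g/mol.
a³ = (4.830 × 10^-8 cm)³ = 1.127 × 10^-22 cm³.
ρ = 4 × 56.08 / (6.022 × 10²³ × 1.127 × 10^-22) = 3.306 g/cm³.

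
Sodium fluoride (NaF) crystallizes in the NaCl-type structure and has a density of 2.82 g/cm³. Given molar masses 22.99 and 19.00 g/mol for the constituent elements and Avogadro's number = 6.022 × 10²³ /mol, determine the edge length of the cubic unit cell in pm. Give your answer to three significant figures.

462 pm

M(NaF) = 41.99 g/mol; Z = 4 formula units per cell.
a³ = Z·M/(N_A·ρ) = 4 × 41.99 / (6.022 × 10²³ × 2.82) = 9.890 × 10^-23 cm³, so a = 4.625 × 10^-8 cm = 462 pm.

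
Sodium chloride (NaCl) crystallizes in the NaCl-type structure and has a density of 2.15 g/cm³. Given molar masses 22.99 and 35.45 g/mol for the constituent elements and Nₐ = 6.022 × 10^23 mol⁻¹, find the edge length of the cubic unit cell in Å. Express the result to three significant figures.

5.65 Å

M(NaCl) = 58.44 g/mol; Z = 4 formula units per cell.
a³ = Z·M/(N_A·ρ) = 4 × 58.44 / (6.022 × 10²³ × 2.15) = 1.805 × 10^-22 cm³, so a = 5.652 × 10^-8 cm = 5.65 Å.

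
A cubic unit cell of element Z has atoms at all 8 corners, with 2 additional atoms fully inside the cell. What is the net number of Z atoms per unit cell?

Corner atoms are shared by 8 cells (1/8 each), interior atoms are unshared.
Net atoms = 8 × 1/8 + 2 = 1 + 2 = 3.

3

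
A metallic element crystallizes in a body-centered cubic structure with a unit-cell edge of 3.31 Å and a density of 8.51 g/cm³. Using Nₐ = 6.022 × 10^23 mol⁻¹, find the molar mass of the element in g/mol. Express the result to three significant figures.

92.9 g/mol

A BCC cell has Z = 2 atoms; a = 3.310 × 10^-8 cm.
M = ρ·N_A·a³/Z = 8.51 × 6.022 × 10²³ × 3.626 × 10^-23 / 2 = 92.9 g/mol.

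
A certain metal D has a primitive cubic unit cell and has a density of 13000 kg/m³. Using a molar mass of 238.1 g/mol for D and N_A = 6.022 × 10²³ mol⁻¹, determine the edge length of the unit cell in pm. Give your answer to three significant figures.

312 pm

With Z = 1 atom per simple cubic cell, a³ = Z·M/(N_A·ρ) = 1 × 238.1 / (6.022 × 10²³ × 13.00 g/cm³) = 3.041 × 10^-23 cm³.
a = (3.041 × 10^-23)^(1/3) = 3.121 × 10^-8 cm = 312 pm.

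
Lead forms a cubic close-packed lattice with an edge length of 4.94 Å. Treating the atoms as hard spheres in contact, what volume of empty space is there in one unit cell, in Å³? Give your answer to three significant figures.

In an FCC lattice atoms touch along the face diagonal, so √2·a = 4r, so r = 0.3536a = 1.747 Å.
V_cell = a³ = 120.6 Å³; V_atoms = 4 × (4/3)πr³ = 89.27 Å³.
Empty space = 120.6 − 89.27 = 31.3 Å³.

31.3 Å³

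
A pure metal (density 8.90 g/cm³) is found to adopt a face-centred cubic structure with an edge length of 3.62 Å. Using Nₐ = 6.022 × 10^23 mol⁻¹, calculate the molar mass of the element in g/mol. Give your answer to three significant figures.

63.6 g/mol

An FCC cell has Z = 4 atoms; a = 3.620 × 10^-8 cm.
M = ρ·N_A·a³/Z = 8.90 × 6.022 × 10²³ × 4.744 × 10^-23 / 4 = 63.6 g/mol.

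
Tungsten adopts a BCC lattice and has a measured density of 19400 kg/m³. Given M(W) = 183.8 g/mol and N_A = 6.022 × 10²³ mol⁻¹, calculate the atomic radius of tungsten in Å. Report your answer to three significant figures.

For a BCC cell (Z = 2), a³ = Z·M/(N_A·ρ) = 2 × 183.8 / (6.022 × 10²³ × 19.40) = 3.147 × 10^-23 cm³, so a = 3.157 × 10^-8 cm = 3.157 Å.
Atoms touch along the body diagonal, so √3·a = 4r, so r = 0.4330 × a = 1.37 Å.

1.37 Å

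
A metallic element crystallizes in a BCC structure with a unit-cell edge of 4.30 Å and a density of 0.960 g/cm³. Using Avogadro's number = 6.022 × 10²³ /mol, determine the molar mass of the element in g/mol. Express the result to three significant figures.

23.0 g/mol

A BCC cell has Z = 2 atoms; a = 4.300 × 10^-8 cm.
M = ρ·N_A·a³/Z = 0.960 × 6.022 × 10²³ × 7.951 × 10^-23 / 2 = 23.0 g/mol.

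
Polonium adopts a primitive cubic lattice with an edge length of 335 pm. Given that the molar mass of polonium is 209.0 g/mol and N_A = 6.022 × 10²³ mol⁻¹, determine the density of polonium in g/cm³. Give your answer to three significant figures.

A simple cubic unit cell contains Z = 1 atom.
Cell volume: a³ = (335 pm)³ = (3.350 × 10^-8 cm)³ = 3.760 × 10^-23 cm³.
ρ = Z·M/(N_A·a³) = 1 × 209.0 / (6.022 × 10²³ × 3.760 × 10^-23) = 9.231 g/cm³.

9.23 g/cm³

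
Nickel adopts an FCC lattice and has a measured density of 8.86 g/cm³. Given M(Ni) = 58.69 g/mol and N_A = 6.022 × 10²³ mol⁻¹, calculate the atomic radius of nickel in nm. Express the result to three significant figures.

0.125 nm

For an FCC cell (Z = 4), a³ = Z·M/(N_A·ρ) = 4 × 58.69 / (6.022 × 10²³ × 8.860) = 4.400 × 10^-23 cm³, so a = 3.530 × 10^-8 cm = 0.3530 nm.
Atoms touch along the face diagonal, so √2·a = 4r, so r = 0.3536 × a = 0.125 nm.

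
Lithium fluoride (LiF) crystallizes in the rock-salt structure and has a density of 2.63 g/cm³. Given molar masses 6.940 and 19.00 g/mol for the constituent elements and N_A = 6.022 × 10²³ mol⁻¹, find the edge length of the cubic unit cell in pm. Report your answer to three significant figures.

M(LiF) = 25.94 g/mol; Z = 4 formula units per cell.
a³ = Z·M/(N_A·ρ) = 4 × 25.94 / (6.022 × 10²³ × 2.63) = 6.551 × 10^-23 cm³, so a = 4.031 × 10^-8 cm = 403 pm.

403 pm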